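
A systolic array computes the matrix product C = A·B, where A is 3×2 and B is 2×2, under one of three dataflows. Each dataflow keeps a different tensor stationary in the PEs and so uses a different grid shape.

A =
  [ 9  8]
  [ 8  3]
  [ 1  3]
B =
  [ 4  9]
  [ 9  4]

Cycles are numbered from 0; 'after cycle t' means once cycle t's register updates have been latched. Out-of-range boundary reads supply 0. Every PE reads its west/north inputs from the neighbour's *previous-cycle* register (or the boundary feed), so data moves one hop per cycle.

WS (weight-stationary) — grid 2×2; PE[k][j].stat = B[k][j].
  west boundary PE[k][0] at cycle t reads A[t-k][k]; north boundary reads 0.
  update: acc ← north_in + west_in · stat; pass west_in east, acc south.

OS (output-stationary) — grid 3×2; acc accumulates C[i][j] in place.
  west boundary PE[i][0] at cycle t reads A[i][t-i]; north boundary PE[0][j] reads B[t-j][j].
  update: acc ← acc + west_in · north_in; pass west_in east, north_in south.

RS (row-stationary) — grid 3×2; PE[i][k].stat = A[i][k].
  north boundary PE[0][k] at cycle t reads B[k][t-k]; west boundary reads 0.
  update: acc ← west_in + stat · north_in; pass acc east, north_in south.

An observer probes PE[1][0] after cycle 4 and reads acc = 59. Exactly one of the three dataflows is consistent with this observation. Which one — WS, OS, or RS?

dataflow = OS

WS [2×2] PE[1][0] across cycles:
  cycle 0: PE[1][0] → acc 0, east 0, south 0
  cycle 1: PE[1][0] → acc 108, east 8, south 108
  cycle 2: PE[1][0] → acc 59, east 3, south 59
  cycle 3: PE[1][0] → acc 31, east 3, south 31
  cycle 4: PE[1][0] → acc 0, east 0, south 0
OS [3×2] PE[1][0] across cycles:
  cycle 0: PE[1][0] → acc 0, east 0, south 0
  cycle 1: PE[1][0] → acc 32, east 8, south 4
  cycle 2: PE[1][0] → acc 59, east 3, south 9
  cycle 3: PE[1][0] → acc 59, east 0, south 0
  cycle 4: PE[1][0] → acc 59, east 0, south 0
RS [3×2] PE[1][0] across cycles:
  cycle 0: PE[1][0] → acc 0, east 0, south 0
  cycle 1: PE[1][0] → acc 32, east 32, south 4
  cycle 2: PE[1][0] → acc 72, east 72, south 9
  cycle 3: PE[1][0] → acc 0, east 0, south 0
  cycle 4: PE[1][0] → acc 0, east 0, south 0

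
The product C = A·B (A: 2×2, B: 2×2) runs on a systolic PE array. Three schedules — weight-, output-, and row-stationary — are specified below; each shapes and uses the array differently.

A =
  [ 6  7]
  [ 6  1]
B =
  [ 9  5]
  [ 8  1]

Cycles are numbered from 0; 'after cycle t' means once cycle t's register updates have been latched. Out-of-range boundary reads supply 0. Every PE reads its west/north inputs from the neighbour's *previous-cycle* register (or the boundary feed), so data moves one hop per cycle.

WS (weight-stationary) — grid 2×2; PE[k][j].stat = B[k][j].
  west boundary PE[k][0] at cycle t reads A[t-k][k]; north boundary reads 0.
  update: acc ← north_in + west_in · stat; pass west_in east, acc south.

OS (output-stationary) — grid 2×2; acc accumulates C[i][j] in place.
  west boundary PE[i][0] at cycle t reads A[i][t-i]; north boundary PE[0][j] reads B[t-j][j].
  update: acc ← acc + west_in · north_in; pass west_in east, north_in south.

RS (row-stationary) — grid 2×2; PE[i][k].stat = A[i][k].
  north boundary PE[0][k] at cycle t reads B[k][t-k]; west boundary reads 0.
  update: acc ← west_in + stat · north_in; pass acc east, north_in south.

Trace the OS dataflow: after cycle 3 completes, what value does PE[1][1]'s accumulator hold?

OS on a 2×2 grid — tracing PE[1][1] and its feeders:
  t=0 PE[0][1]: acc=0 h=0 v=0
  t=0 PE[1][0]: acc=0 h=0 v=0
  t=0 PE[1][1]: acc=0 h=0 v=0
  t=1 PE[0][1]: acc=30 h=6 v=5
  t=1 PE[1][0]: acc=54 h=6 v=9
  t=1 PE[1][1]: acc=0 h=0 v=0
  t=2 PE[0][1]: acc=37 h=7 v=1
  t=2 PE[1][0]: acc=62 h=1 v=8
  t=2 PE[1][1]: acc=30 h=6 v=5
  t=3 PE[0][1]: acc=37 h=0 v=0
  t=3 PE[1][0]: acc=62 h=0 v=0
  t=3 PE[1][1]: acc=31 h=1 v=1

PE[1][1].acc = 31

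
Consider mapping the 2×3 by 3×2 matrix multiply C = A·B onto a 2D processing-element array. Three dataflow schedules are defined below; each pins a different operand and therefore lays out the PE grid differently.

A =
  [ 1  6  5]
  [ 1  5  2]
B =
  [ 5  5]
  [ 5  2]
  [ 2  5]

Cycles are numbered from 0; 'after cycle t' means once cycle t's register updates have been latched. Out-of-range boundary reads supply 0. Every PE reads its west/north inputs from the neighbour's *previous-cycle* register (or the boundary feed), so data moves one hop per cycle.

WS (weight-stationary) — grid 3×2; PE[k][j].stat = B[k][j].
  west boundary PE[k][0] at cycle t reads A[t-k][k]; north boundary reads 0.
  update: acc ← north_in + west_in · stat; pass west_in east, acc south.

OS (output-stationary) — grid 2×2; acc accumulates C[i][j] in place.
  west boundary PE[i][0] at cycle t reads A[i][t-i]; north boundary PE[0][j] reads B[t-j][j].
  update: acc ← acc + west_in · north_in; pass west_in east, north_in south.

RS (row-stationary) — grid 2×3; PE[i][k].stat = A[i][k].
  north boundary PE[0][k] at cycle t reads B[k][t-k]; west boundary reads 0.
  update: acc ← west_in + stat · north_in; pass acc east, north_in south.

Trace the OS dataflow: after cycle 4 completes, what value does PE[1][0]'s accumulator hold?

OS on a 2×2 grid — tracing PE[1][0] and its feeders:
  after 0 — PE[0][0] acc=5, pass-E 1, pass-S 5
  after 0 — PE[1][0] acc=0, pass-E 0, pass-S 0
  after 1 — PE[0][0] acc=35, pass-E 6, pass-S 5
  after 1 — PE[1][0] acc=5, pass-E 1, pass-S 5
  after 2 — PE[0][0] acc=45, pass-E 5, pass-S 2
  after 2 — PE[1][0] acc=30, pass-E 5, pass-S 5
  after 3 — PE[0][0] acc=45, pass-E 0, pass-S 0
  after 3 — PE[1][0] acc=34, pass-E 2, pass-S 2
  after 4 — PE[0][0] acc=45, pass-E 0, pass-S 0
  after 4 — PE[1][0] acc=34, pass-E 0, pass-S 0

PE[1][0].acc = 34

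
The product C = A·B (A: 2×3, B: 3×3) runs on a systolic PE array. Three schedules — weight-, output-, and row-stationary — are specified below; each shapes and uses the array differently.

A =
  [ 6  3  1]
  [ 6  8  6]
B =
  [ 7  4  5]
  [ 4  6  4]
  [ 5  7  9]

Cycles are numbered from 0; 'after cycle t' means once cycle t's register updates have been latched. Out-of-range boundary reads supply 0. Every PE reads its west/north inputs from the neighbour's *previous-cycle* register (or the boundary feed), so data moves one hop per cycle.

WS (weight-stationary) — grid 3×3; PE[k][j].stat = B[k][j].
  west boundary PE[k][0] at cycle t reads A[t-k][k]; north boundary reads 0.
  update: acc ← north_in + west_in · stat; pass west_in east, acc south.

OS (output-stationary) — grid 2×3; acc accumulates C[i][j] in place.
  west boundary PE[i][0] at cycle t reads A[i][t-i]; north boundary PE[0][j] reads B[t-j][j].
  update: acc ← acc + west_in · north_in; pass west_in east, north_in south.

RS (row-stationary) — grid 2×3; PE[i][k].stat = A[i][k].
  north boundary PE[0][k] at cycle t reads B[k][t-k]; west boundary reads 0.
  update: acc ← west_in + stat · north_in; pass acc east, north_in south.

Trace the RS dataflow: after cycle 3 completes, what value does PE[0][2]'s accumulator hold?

PE[0][2].acc = 49

Tracing RS — 2×3 array, target PE[0][2]:
  @0  [0,1]  acc 0  |  →0  ↓0
  @0  [0,2]  acc 0  |  →0  ↓0
  @1  [0,1]  acc 54  |  →54  ↓4
  @1  [0,2]  acc 0  |  →0  ↓0
  @2  [0,1]  acc 42  |  →42  ↓6
  @2  [0,2]  acc 59  |  →59  ↓5
  @3  [0,1]  acc 42  |  →42  ↓4
  @3  [0,2]  acc 49  |  →49  ↓7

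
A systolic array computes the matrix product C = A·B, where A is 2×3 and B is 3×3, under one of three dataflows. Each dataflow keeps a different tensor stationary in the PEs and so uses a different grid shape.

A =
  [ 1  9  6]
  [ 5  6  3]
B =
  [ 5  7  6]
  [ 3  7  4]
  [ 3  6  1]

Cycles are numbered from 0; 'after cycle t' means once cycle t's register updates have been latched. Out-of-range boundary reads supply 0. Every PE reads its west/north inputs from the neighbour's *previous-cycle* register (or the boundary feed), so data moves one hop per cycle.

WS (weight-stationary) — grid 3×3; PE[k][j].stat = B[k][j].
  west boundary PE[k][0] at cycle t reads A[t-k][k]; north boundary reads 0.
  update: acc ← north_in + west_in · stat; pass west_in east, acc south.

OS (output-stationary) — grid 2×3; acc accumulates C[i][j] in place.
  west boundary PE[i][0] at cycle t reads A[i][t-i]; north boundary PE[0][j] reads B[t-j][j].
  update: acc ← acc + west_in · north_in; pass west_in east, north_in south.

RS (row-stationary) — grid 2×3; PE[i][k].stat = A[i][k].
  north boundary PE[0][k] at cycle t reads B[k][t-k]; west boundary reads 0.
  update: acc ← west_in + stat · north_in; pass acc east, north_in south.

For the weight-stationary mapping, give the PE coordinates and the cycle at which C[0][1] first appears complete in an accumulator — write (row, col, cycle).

WS — PE[2][1] is where C[0][1] collects:
  0: (2,1).acc=0  regs=<0,0>
  1: (2,1).acc=0  regs=<0,0>
  2: (2,1).acc=0  regs=<0,0>
  3: (2,1).acc=106  regs=<6,106>

(row, col, cycle) = (2, 1, 3)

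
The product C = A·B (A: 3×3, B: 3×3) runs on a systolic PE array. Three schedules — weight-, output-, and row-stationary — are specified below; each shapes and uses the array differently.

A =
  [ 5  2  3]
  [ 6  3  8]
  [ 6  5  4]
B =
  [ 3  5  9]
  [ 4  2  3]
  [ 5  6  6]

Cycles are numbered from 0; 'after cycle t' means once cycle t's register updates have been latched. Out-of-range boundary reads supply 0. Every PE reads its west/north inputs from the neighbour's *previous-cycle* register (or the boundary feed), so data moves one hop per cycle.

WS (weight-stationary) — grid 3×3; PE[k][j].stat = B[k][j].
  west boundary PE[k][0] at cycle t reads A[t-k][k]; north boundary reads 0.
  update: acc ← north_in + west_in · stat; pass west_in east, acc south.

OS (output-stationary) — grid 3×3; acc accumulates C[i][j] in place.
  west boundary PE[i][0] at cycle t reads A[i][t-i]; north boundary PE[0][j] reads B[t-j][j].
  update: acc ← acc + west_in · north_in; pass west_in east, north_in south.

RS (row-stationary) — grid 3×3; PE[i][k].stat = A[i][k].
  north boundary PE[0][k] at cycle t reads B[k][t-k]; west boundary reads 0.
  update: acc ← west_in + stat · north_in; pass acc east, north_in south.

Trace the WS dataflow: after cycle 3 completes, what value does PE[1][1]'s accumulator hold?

PE[1][1].acc = 36

WS on a 3×3 grid — tracing PE[1][1] and its feeders:
  c0 r0c1: 0 / 0 / 0
  c0 r1c0: 0 / 0 / 0
  c0 r1c1: 0 / 0 / 0
  c1 r0c1: 25 / 5 / 25
  c1 r1c0: 23 / 2 / 23
  c1 r1c1: 0 / 0 / 0
  c2 r0c1: 30 / 6 / 30
  c2 r1c0: 30 / 3 / 30
  c2 r1c1: 29 / 2 / 29
  c3 r0c1: 30 / 6 / 30
  c3 r1c0: 38 / 5 / 38
  c3 r1c1: 36 / 3 / 36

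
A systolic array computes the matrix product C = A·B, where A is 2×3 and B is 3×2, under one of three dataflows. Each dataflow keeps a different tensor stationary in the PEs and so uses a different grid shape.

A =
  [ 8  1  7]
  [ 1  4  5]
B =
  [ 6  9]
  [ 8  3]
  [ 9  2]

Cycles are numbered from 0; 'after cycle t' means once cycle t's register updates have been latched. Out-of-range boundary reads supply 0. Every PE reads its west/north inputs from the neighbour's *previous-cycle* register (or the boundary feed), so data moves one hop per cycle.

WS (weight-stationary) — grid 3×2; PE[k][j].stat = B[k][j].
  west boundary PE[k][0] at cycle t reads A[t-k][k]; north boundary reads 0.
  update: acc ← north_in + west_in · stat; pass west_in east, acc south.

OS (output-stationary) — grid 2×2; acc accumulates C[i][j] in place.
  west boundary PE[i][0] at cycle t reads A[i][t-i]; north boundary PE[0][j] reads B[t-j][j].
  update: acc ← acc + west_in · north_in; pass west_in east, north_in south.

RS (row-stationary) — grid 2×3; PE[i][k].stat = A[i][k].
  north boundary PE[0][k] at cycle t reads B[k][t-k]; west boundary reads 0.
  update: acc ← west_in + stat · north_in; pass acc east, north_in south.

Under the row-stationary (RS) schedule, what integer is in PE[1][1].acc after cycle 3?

RS on a 2×3 grid — tracing PE[1][1] and its feeders:
  @0  [0,1]  acc 0  |  →0  ↓0
  @0  [1,0]  acc 0  |  →0  ↓0
  @0  [1,1]  acc 0  |  →0  ↓0
  @1  [0,1]  acc 56  |  →56  ↓8
  @1  [1,0]  acc 6  |  →6  ↓6
  @1  [1,1]  acc 0  |  →0  ↓0
  @2  [0,1]  acc 75  |  →75  ↓3
  @2  [1,0]  acc 9  |  →9  ↓9
  @2  [1,1]  acc 38  |  →38  ↓8
  @3  [0,1]  acc 0  |  →0  ↓0
  @3  [1,0]  acc 0  |  →0  ↓0
  @3  [1,1]  acc 21  |  →21  ↓3

PE[1][1].acc = 21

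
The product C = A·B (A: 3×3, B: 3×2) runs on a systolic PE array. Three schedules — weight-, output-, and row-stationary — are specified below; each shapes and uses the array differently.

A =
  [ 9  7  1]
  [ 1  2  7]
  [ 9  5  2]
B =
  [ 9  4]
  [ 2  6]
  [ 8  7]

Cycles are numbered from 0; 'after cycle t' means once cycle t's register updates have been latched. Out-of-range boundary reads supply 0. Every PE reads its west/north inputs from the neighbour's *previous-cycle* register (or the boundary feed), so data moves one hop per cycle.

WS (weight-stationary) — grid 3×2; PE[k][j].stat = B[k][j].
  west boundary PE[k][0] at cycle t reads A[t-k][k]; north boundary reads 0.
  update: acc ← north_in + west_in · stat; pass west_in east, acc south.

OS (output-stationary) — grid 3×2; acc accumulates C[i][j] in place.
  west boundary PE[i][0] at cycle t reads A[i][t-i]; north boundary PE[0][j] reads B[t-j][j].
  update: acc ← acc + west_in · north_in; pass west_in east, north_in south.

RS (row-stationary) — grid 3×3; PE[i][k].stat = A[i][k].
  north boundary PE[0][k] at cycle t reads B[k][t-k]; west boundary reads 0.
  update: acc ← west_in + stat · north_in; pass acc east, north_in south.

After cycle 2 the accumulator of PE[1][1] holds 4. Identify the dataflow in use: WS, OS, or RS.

WS [3×2] PE[1][1] across cycles:
  step 0 · PE1,1: acc=0; fwd→0 fwd↓0
  step 1 · PE1,1: acc=0; fwd→0 fwd↓0
  step 2 · PE1,1: acc=78; fwd→7 fwd↓78
OS [3×2] PE[1][1] across cycles:
  step 0 · PE1,1: acc=0; fwd→0 fwd↓0
  step 1 · PE1,1: acc=0; fwd→0 fwd↓0
  step 2 · PE1,1: acc=4; fwd→1 fwd↓4
RS [3×3] PE[1][1] across cycles:
  step 0 · PE1,1: acc=0; fwd→0 fwd↓0
  step 1 · PE1,1: acc=0; fwd→0 fwd↓0
  step 2 · PE1,1: acc=13; fwd→13 fwd↓2

dataflow = OS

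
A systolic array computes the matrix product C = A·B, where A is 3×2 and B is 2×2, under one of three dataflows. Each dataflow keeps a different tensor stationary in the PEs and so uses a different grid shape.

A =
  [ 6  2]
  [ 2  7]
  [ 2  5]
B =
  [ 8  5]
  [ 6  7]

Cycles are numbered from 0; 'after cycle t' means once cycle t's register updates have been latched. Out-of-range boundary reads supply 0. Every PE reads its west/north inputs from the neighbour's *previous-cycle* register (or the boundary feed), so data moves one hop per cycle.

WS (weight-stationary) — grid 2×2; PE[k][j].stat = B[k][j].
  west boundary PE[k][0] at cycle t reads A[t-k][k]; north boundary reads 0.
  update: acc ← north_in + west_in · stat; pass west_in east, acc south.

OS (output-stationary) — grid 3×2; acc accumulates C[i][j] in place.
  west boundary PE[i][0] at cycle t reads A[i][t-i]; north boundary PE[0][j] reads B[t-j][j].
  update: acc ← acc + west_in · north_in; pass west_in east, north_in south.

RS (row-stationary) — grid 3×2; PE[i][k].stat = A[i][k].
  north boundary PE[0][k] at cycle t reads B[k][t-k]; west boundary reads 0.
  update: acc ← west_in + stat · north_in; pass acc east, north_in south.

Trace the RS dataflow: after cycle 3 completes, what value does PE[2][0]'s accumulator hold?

PE[2][0].acc = 10

RS on a 3×2 grid — tracing PE[2][0] and its feeders:
  @0  [1,0]  acc 0  |  →0  ↓0
  @0  [2,0]  acc 0  |  →0  ↓0
  @1  [1,0]  acc 16  |  →16  ↓8
  @1  [2,0]  acc 0  |  →0  ↓0
  @2  [1,0]  acc 10  |  →10  ↓5
  @2  [2,0]  acc 16  |  →16  ↓8
  @3  [1,0]  acc 0  |  →0  ↓0
  @3  [2,0]  acc 10  |  →10  ↓5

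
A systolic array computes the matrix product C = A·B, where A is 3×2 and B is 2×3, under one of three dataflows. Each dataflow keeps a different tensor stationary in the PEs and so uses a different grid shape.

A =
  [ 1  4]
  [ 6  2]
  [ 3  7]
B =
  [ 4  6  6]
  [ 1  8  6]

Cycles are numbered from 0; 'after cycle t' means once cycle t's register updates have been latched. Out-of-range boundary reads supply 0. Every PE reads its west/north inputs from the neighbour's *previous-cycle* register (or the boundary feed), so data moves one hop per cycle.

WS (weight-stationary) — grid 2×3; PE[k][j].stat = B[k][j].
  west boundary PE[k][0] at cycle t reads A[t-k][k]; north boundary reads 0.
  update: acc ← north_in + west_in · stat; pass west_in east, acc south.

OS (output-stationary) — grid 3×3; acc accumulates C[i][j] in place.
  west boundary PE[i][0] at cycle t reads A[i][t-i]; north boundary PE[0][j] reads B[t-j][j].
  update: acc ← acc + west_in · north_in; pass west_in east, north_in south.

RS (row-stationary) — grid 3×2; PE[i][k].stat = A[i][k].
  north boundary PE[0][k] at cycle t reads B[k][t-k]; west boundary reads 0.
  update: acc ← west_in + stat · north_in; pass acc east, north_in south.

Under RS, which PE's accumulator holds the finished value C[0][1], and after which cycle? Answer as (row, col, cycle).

(row, col, cycle) = (0, 1, 2)

RS: C[0][1] accumulates in PE[0][1]:
  0: (0,1).acc=0  regs=<0,0>
  1: (0,1).acc=8  regs=<8,1>
  2: (0,1).acc=38  regs=<38,8>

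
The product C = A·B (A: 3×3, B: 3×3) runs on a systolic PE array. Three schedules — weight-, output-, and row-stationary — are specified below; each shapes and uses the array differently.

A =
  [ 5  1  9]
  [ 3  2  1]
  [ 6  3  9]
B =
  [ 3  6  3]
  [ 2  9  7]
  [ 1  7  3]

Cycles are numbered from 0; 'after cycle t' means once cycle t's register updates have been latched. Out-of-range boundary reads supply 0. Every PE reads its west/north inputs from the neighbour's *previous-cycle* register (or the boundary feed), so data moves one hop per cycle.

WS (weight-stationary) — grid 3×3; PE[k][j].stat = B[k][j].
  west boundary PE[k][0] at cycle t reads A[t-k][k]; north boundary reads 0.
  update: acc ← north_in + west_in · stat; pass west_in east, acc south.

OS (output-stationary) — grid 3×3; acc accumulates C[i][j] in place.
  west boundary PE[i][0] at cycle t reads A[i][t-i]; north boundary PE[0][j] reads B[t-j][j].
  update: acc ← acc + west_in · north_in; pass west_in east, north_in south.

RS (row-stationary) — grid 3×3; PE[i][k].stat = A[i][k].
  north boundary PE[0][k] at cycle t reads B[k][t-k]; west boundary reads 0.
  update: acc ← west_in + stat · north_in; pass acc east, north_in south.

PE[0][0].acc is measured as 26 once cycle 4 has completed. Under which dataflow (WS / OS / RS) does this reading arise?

— WS: 3×3; PE[0][0] trace:
  [0] (0,0) acc=15 (h:5 v:15)
  [1] (0,0) acc=9 (h:3 v:9)
  [2] (0,0) acc=18 (h:6 v:18)
  [3] (0,0) acc=0 (h:0 v:0)
  [4] (0,0) acc=0 (h:0 v:0)
— OS: 3×3; PE[0][0] trace:
  [0] (0,0) acc=15 (h:5 v:3)
  [1] (0,0) acc=17 (h:1 v:2)
  [2] (0,0) acc=26 (h:9 v:1)
  [3] (0,0) acc=26 (h:0 v:0)
  [4] (0,0) acc=26 (h:0 v:0)
— RS: 3×3; PE[0][0] trace:
  [0] (0,0) acc=15 (h:15 v:3)
  [1] (0,0) acc=30 (h:30 v:6)
  [2] (0,0) acc=15 (h:15 v:3)
  [3] (0,0) acc=0 (h:0 v:0)
  [4] (0,0) acc=0 (h:0 v:0)

dataflow = OS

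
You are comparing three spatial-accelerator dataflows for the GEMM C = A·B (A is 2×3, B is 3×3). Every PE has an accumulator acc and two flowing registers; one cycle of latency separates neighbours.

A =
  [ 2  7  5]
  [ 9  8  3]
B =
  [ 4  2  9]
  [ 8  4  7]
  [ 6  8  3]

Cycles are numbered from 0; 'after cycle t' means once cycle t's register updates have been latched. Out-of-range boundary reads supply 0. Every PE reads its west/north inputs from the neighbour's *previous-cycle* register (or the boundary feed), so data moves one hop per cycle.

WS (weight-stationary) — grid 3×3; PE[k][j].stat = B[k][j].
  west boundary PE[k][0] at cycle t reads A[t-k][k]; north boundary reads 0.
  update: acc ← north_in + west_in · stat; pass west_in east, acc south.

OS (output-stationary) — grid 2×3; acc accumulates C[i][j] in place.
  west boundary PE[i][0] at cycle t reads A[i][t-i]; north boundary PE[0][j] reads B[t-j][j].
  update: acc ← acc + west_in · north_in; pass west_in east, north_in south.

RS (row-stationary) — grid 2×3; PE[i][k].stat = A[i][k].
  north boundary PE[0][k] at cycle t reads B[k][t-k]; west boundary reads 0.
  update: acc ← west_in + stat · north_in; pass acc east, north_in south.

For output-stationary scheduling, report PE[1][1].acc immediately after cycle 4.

OS 2×3: PE[1][1] cycle-by-cycle (with neighbour feeds):
  c0 r0c1: 0 / 0 / 0
  c0 r1c0: 0 / 0 / 0
  c0 r1c1: 0 / 0 / 0
  c1 r0c1: 4 / 2 / 2
  c1 r1c0: 36 / 9 / 4
  c1 r1c1: 0 / 0 / 0
  c2 r0c1: 32 / 7 / 4
  c2 r1c0: 100 / 8 / 8
  c2 r1c1: 18 / 9 / 2
  c3 r0c1: 72 / 5 / 8
  c3 r1c0: 118 / 3 / 6
  c3 r1c1: 50 / 8 / 4
  c4 r0c1: 72 / 0 / 0
  c4 r1c0: 118 / 0 / 0
  c4 r1c1: 74 / 3 / 8

PE[1][1].acc = 74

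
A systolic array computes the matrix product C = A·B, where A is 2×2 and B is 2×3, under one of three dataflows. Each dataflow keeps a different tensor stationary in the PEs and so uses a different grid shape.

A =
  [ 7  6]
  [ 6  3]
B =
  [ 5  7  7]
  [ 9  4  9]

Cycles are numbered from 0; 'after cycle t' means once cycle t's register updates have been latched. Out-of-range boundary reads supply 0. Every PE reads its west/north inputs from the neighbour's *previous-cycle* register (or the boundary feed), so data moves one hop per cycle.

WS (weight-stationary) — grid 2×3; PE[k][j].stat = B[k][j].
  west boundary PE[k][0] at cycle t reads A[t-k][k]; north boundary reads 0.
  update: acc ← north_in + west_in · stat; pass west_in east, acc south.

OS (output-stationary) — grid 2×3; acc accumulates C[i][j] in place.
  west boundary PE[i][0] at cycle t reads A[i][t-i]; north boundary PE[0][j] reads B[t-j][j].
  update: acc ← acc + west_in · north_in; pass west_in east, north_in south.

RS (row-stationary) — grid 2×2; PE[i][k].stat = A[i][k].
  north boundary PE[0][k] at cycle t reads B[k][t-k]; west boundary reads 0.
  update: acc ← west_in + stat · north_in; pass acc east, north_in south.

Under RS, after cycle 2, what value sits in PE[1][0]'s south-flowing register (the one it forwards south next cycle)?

register = 7

RS (2×2). Following PE[1][0] plus its west/north inputs:
  cycle 0: PE[0][0] → acc 35, east 35, south 5
  cycle 0: PE[1][0] → acc 0, east 0, south 0
  cycle 1: PE[0][0] → acc 49, east 49, south 7
  cycle 1: PE[1][0] → acc 30, east 30, south 5
  cycle 2: PE[0][0] → acc 49, east 49, south 7
  cycle 2: PE[1][0] → acc 42, east 42, south 7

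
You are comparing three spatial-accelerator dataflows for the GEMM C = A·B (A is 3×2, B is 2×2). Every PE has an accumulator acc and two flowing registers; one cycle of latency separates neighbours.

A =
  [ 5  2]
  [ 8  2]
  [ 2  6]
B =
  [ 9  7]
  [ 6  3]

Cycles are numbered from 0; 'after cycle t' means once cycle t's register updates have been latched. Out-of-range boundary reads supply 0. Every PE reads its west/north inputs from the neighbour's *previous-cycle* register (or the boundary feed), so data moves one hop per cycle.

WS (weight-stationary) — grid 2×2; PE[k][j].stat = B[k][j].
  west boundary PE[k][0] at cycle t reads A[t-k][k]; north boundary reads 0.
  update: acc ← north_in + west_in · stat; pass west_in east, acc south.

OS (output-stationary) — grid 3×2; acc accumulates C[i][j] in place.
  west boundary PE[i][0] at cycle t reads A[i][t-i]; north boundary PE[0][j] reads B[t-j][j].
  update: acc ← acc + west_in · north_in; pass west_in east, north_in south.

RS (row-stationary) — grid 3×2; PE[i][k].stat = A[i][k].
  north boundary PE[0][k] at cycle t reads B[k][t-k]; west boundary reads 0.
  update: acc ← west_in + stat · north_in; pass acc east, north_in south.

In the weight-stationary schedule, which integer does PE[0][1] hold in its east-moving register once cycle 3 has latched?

register = 2

WS (2×2). Following PE[0][1] plus its west/north inputs:
  [0] (0,0) acc=45 (h:5 v:45)
  [0] (0,1) acc=0 (h:0 v:0)
  [1] (0,0) acc=72 (h:8 v:72)
  [1] (0,1) acc=35 (h:5 v:35)
  [2] (0,0) acc=18 (h:2 v:18)
  [2] (0,1) acc=56 (h:8 v:56)
  [3] (0,0) acc=0 (h:0 v:0)
  [3] (0,1) acc=14 (h:2 v:14)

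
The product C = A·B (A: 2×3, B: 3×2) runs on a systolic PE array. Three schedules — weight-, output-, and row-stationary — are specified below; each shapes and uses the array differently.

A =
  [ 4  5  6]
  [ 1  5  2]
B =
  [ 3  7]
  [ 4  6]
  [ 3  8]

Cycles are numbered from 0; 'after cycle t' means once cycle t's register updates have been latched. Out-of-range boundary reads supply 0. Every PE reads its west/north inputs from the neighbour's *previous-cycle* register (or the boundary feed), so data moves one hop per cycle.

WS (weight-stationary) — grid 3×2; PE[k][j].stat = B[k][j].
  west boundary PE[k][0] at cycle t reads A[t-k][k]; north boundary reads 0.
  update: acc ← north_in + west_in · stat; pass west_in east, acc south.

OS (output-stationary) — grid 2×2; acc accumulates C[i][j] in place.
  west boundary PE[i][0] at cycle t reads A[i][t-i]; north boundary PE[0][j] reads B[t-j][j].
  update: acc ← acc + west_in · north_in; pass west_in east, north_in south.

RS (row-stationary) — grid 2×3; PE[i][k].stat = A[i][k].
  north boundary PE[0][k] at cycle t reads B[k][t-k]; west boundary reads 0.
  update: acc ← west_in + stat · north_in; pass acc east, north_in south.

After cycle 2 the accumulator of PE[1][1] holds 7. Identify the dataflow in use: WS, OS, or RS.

— WS: 3×2; PE[1][1] trace:
  after 0 — PE[1][1] acc=0, pass-E 0, pass-S 0
  after 1 — PE[1][1] acc=0, pass-E 0, pass-S 0
  after 2 — PE[1][1] acc=58, pass-E 5, pass-S 58
— OS: 2×2; PE[1][1] trace:
  after 0 — PE[1][1] acc=0, pass-E 0, pass-S 0
  after 1 — PE[1][1] acc=0, pass-E 0, pass-S 0
  after 2 — PE[1][1] acc=7, pass-E 1, pass-S 7
— RS: 2×3; PE[1][1] trace:
  after 0 — PE[1][1] acc=0, pass-E 0, pass-S 0
  after 1 — PE[1][1] acc=0, pass-E 0, pass-S 0
  after 2 — PE[1][1] acc=23, pass-E 23, pass-S 4

dataflow = OS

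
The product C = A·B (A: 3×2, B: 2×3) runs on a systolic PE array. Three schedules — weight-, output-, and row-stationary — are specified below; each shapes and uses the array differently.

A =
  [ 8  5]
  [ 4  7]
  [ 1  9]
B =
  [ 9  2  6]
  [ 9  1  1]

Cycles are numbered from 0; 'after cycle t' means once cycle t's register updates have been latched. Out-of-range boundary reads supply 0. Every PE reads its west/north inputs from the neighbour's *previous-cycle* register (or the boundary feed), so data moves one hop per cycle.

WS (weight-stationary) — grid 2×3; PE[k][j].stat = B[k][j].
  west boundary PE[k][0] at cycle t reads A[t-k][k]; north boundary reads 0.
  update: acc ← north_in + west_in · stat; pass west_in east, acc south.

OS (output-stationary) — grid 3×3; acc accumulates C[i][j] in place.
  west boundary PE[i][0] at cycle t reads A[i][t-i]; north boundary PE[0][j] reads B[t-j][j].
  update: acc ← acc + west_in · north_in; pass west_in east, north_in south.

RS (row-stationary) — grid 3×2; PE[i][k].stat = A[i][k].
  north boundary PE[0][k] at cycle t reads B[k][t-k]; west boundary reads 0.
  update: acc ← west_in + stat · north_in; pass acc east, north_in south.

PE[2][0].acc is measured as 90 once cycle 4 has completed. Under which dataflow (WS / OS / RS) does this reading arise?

dataflow = OS

— WS: 2×3 array has no PE[2][0].
OS [3×3] PE[2][0] across cycles:
  [0] (2,0) acc=0 (h:0 v:0)
  [1] (2,0) acc=0 (h:0 v:0)
  [2] (2,0) acc=9 (h:1 v:9)
  [3] (2,0) acc=90 (h:9 v:9)
  [4] (2,0) acc=90 (h:0 v:0)
RS [3×2] PE[2][0] across cycles:
  [0] (2,0) acc=0 (h:0 v:0)
  [1] (2,0) acc=0 (h:0 v:0)
  [2] (2,0) acc=9 (h:9 v:9)
  [3] (2,0) acc=2 (h:2 v:2)
  [4] (2,0) acc=6 (h:6 v:6)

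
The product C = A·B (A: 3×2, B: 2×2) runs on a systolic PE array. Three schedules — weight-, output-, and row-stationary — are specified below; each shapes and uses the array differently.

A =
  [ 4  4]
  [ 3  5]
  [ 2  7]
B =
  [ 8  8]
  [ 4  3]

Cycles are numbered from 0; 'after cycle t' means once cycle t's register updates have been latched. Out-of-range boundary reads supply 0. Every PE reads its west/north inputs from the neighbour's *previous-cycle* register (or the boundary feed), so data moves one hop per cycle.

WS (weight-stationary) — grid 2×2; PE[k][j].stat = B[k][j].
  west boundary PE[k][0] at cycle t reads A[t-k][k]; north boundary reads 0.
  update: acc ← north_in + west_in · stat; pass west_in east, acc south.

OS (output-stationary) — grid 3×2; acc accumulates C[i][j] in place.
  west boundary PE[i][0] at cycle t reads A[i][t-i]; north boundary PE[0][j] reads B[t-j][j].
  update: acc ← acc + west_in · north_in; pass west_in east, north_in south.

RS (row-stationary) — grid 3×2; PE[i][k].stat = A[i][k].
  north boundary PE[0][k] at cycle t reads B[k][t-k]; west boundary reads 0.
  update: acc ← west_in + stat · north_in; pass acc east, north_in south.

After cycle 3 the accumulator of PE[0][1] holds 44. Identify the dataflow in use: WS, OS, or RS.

dataflow = OS

WS (2×2 grid), PE[0][1]:
  c0 r0c1: 0 / 0 / 0
  c1 r0c1: 32 / 4 / 32
  c2 r0c1: 24 / 3 / 24
  c3 r0c1: 16 / 2 / 16
OS (3×2 grid), PE[0][1]:
  c0 r0c1: 0 / 0 / 0
  c1 r0c1: 32 / 4 / 8
  c2 r0c1: 44 / 4 / 3
  c3 r0c1: 44 / 0 / 0
RS (3×2 grid), PE[0][1]:
  c0 r0c1: 0 / 0 / 0
  c1 r0c1: 48 / 48 / 4
  c2 r0c1: 44 / 44 / 3
  c3 r0c1: 0 / 0 / 0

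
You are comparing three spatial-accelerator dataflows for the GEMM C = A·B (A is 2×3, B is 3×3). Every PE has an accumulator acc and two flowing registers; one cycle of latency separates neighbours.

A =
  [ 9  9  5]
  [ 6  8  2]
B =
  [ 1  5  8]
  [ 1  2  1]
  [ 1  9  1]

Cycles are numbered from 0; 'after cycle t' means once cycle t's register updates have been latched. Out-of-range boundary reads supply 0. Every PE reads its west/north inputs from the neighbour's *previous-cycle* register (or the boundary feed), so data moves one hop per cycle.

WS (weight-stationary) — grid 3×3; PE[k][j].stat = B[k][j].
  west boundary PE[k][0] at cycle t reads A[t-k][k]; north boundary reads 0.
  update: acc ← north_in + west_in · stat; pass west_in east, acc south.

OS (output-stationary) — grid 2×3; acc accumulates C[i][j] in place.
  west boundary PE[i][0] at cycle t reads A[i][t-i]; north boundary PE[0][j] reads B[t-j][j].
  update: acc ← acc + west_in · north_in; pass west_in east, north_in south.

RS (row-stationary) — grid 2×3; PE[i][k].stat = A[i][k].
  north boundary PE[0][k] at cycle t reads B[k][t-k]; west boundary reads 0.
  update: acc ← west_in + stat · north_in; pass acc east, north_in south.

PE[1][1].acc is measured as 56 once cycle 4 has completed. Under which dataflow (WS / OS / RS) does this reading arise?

dataflow = RS

— WS: 3×3; PE[1][1] trace:
  cycle 0: PE[1][1] → acc 0, east 0, south 0
  cycle 1: PE[1][1] → acc 0, east 0, south 0
  cycle 2: PE[1][1] → acc 63, east 9, south 63
  cycle 3: PE[1][1] → acc 46, east 8, south 46
  cycle 4: PE[1][1] → acc 0, east 0, south 0
— OS: 2×3; PE[1][1] trace:
  cycle 0: PE[1][1] → acc 0, east 0, south 0
  cycle 1: PE[1][1] → acc 0, east 0, south 0
  cycle 2: PE[1][1] → acc 30, east 6, south 5
  cycle 3: PE[1][1] → acc 46, east 8, south 2
  cycle 4: PE[1][1] → acc 64, east 2, south 9
— RS: 2×3; PE[1][1] trace:
  cycle 0: PE[1][1] → acc 0, east 0, south 0
  cycle 1: PE[1][1] → acc 0, east 0, south 0
  cycle 2: PE[1][1] → acc 14, east 14, south 1
  cycle 3: PE[1][1] → acc 46, east 46, south 2
  cycle 4: PE[1][1] → acc 56, east 56, south 1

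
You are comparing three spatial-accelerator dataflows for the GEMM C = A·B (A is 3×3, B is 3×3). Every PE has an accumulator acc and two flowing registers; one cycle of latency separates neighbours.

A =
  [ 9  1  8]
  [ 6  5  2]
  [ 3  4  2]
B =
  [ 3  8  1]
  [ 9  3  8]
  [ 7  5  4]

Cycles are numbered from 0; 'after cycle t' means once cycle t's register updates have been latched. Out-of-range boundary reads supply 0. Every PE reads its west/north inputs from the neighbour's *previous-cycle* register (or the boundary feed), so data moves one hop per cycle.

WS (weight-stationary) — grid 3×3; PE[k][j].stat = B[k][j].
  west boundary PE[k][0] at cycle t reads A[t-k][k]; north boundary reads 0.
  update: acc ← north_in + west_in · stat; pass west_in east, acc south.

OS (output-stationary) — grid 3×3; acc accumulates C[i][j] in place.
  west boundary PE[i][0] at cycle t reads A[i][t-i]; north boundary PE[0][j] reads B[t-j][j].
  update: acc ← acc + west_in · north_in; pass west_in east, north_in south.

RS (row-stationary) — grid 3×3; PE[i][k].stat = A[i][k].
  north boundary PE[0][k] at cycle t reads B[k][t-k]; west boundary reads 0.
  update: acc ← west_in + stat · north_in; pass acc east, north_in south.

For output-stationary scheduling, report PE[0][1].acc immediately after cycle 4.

PE[0][1].acc = 115

OS on a 3×3 grid — tracing PE[0][1] and its feeders:
  after 0 — PE[0][0] acc=27, pass-E 9, pass-S 3
  after 0 — PE[0][1] acc=0, pass-E 0, pass-S 0
  after 1 — PE[0][0] acc=36, pass-E 1, pass-S 9
  after 1 — PE[0][1] acc=72, pass-E 9, pass-S 8
  after 2 — PE[0][0] acc=92, pass-E 8, pass-S 7
  after 2 — PE[0][1] acc=75, pass-E 1, pass-S 3
  after 3 — PE[0][0] acc=92, pass-E 0, pass-S 0
  after 3 — PE[0][1] acc=115, pass-E 8, pass-S 5
  after 4 — PE[0][0] acc=92, pass-E 0, pass-S 0
  after 4 — PE[0][1] acc=115, pass-E 0, pass-S 0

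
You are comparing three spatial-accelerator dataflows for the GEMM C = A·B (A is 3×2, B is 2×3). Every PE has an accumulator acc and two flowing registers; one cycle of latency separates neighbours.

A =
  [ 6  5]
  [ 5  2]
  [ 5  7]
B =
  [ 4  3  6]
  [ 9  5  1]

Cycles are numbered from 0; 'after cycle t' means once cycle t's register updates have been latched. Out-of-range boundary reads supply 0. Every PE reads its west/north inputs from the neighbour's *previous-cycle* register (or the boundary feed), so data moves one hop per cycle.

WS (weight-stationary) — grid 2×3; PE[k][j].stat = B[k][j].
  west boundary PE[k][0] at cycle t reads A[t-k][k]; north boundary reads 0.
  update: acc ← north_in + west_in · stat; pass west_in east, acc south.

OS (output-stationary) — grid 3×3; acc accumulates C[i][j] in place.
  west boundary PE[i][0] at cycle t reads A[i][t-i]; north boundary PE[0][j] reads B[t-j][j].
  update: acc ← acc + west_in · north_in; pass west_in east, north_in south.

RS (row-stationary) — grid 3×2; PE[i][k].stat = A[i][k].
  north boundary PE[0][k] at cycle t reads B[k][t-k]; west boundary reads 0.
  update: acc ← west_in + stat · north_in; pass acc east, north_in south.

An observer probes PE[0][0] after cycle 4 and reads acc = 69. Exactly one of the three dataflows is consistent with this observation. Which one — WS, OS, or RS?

dataflow = OS

WS (2×3 grid), PE[0][0]:
  step 0 · PE0,0: acc=24; fwd→6 fwd↓24
  step 1 · PE0,0: acc=20; fwd→5 fwd↓20
  step 2 · PE0,0: acc=20; fwd→5 fwd↓20
  step 3 · PE0,0: acc=0; fwd→0 fwd↓0
  step 4 · PE0,0: acc=0; fwd→0 fwd↓0
OS (3×3 grid), PE[0][0]:
  step 0 · PE0,0: acc=24; fwd→6 fwd↓4
  step 1 · PE0,0: acc=69; fwd→5 fwd↓9
  step 2 · PE0,0: acc=69; fwd→0 fwd↓0
  step 3 · PE0,0: acc=69; fwd→0 fwd↓0
  step 4 · PE0,0: acc=69; fwd→0 fwd↓0
RS (3×2 grid), PE[0][0]:
  step 0 · PE0,0: acc=24; fwd→24 fwd↓4
  step 1 · PE0,0: acc=18; fwd→18 fwd↓3
  step 2 · PE0,0: acc=36; fwd→36 fwd↓6
  step 3 · PE0,0: acc=0; fwd→0 fwd↓0
  step 4 · PE0,0: acc=0; fwd→0 fwd↓0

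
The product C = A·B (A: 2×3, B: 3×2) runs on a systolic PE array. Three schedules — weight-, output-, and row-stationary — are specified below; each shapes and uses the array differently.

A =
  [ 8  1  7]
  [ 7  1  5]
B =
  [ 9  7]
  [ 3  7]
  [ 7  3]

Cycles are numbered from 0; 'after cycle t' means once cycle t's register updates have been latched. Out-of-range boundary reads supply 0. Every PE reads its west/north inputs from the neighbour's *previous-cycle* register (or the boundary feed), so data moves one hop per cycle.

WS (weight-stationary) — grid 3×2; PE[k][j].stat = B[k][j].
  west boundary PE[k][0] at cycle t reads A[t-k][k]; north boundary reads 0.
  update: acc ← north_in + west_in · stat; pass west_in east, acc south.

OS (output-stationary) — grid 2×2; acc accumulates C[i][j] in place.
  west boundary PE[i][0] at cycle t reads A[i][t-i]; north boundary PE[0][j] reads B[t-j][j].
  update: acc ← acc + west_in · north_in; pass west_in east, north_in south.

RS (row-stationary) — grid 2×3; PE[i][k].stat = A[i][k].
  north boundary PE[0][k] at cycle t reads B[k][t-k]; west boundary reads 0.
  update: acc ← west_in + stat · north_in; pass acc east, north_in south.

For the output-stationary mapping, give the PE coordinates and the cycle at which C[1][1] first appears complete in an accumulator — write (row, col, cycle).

OS: C[1][1] accumulates in PE[1][1]:
  c0 r1c1: 0 / 0 / 0
  c1 r1c1: 0 / 0 / 0
  c2 r1c1: 49 / 7 / 7
  c3 r1c1: 56 / 1 / 7
  c4 r1c1: 71 / 5 / 3

(row, col, cycle) = (1, 1, 4)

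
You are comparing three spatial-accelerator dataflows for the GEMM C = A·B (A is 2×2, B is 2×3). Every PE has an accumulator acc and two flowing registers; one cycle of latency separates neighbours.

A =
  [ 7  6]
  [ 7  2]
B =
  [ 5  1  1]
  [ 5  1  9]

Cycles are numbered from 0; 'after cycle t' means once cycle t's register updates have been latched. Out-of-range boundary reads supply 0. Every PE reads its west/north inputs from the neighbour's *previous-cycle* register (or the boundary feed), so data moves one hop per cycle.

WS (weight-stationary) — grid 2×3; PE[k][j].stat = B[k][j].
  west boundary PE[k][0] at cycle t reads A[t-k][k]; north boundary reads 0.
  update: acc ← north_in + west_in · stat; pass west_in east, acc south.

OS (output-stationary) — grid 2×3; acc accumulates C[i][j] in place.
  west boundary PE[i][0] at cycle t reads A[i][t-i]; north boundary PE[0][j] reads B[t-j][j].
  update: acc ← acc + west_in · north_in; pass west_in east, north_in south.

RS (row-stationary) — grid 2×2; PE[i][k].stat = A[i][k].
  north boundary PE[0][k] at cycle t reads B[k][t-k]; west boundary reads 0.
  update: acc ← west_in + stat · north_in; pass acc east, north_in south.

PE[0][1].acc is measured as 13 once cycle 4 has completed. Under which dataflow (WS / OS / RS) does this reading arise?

dataflow = OS

WS [2×3] PE[0][1] across cycles:
  0: (0,1).acc=0  regs=<0,0>
  1: (0,1).acc=7  regs=<7,7>
  2: (0,1).acc=7  regs=<7,7>
  3: (0,1).acc=0  regs=<0,0>
  4: (0,1).acc=0  regs=<0,0>
OS [2×3] PE[0][1] across cycles:
  0: (0,1).acc=0  regs=<0,0>
  1: (0,1).acc=7  regs=<7,1>
  2: (0,1).acc=13  regs=<6,1>
  3: (0,1).acc=13  regs=<0,0>
  4: (0,1).acc=13  regs=<0,0>
RS [2×2] PE[0][1] across cycles:
  0: (0,1).acc=0  regs=<0,0>
  1: (0,1).acc=65  regs=<65,5>
  2: (0,1).acc=13  regs=<13,1>
  3: (0,1).acc=61  regs=<61,9>
  4: (0,1).acc=0  regs=<0,0>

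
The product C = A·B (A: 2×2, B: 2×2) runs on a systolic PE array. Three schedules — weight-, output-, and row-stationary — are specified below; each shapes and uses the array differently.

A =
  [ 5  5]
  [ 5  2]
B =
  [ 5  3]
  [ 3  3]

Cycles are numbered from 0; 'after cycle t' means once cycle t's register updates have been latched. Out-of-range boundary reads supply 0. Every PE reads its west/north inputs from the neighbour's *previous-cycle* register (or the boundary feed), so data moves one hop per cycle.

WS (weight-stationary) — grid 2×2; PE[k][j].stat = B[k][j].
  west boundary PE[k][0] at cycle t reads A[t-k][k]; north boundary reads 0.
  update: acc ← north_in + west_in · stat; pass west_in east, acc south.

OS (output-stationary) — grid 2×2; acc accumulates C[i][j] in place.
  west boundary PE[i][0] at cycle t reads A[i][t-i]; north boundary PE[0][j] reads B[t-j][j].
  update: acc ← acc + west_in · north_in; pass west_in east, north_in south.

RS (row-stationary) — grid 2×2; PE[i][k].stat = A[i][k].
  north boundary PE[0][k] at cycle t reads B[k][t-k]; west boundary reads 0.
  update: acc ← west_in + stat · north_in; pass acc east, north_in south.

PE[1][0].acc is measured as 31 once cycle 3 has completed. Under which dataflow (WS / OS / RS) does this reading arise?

WS (2×2 grid), PE[1][0]:
  step 0 · PE1,0: acc=0; fwd→0 fwd↓0
  step 1 · PE1,0: acc=40; fwd→5 fwd↓40
  step 2 · PE1,0: acc=31; fwd→2 fwd↓31
  step 3 · PE1,0: acc=0; fwd→0 fwd↓0
OS (2×2 grid), PE[1][0]:
  step 0 · PE1,0: acc=0; fwd→0 fwd↓0
  step 1 · PE1,0: acc=25; fwd→5 fwd↓5
  step 2 · PE1,0: acc=31; fwd→2 fwd↓3
  step 3 · PE1,0: acc=31; fwd→0 fwd↓0
RS (2×2 grid), PE[1][0]:
  step 0 · PE1,0: acc=0; fwd→0 fwd↓0
  step 1 · PE1,0: acc=25; fwd→25 fwd↓5
  step 2 · PE1,0: acc=15; fwd→15 fwd↓3
  step 3 · PE1,0: acc=0; fwd→0 fwd↓0

dataflow = OS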